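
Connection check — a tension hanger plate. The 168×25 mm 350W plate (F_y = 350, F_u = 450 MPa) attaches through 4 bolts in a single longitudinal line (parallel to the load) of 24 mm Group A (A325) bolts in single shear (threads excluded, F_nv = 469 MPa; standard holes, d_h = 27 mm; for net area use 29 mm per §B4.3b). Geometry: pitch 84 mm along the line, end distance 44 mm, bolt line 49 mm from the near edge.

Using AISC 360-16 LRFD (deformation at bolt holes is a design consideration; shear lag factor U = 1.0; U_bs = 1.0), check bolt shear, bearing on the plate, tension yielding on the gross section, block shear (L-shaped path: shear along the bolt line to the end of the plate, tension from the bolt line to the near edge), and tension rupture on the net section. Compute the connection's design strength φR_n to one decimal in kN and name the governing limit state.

636.5 kN (bolt shear governs)

Bolt shear: A_b = π(24)²/4 = 452.39 mm². φR_n = 0.75 × 469 × 452.39 × 4 × 1 = 636.5 kN.
Bearing (25 mm plate, F_u = 450 MPa): end bolts L_c = 44 − 27/2 = 30.5, R_n = min(1.2×30.5×25×450, 2.4×24×25×450) = 411.75 kN/bolt; interior L_c = 84 − 27 = 57, R_n = 648 kN/bolt. φR_n = 0.75 × (1×411.75 + 3×648) = 1766.8 kN.
Tension yield (gross): A_g = 168×25 = 4200 mm². φR_n = 0.90 × 350 × 4200 = 1323.0 kN.
Block shear: shear path 1×[44+3×84] = 1×296 mm, A_gv = 7400, A_nv = 1×(296 − 3.5×29)×25 = 4862.5 mm²; tension to near edge: (49 − 0.5×29)×25 = 862.5 mm². R_n = min(0.6×450×4862.5, 0.6×350×7400) + 1.0×450×862.5 = min(1312.9, 1554) + 388.13 = 1701 kN. φR_n = 0.75 × 1701 = 1275.8 kN.
Tension rupture (net): A_n = (168 − 1×29)×25 = 3475 mm² (U = 1.0, A_e = A_n). φR_n = 0.75 × 450 × 3475 = 1172.8 kN.
Governing: min(636.5, 1766.8, 1323.0, 1275.8, 1172.8) = 636.5 kN → bolt shear.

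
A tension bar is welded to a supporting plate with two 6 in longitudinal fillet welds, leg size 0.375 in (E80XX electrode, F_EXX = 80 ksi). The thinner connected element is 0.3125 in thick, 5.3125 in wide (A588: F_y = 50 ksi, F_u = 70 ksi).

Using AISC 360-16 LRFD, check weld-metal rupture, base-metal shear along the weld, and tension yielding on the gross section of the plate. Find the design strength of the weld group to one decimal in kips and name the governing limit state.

74.7 kips (gross-section yield governs)

Weld metal: throat = 0.707×0.375 = 0.26513 in, L = 2×6 = 12 in. φR_n = 0.75 × 0.6 × 80 × 0.26513 × 12 = 114.5 kips.
Base metal shear (0.3125 in plate): yield φR_n = 1.0×0.6×50×0.3125×12 = 112.5 kips; rupture φR_n = 0.75×0.6×70×0.3125×12 = 118.1 kips; take 112.5 kips (yield).
Tension yield (gross): A_g = 5.3125×0.3125 = 1.6602 in². φR_n = 0.90 × 50 × 1.6602 = 74.7 kips.
Governing: min(114.5, 112.5, 74.7) = 74.7 kips → gross-section yield.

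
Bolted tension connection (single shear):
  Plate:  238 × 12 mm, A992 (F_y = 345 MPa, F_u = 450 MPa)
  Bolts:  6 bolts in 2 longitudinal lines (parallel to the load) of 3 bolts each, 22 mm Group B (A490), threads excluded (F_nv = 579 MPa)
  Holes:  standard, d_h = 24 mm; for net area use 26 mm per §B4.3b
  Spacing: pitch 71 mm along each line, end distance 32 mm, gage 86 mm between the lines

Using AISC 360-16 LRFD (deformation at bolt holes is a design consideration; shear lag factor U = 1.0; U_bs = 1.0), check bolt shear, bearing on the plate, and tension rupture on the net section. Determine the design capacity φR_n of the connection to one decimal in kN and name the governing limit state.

Bolt shear: A_b = π(22)²/4 = 380.13 mm². φR_n = 0.75 × 579 × 380.13 × 6 × 1 = 990.4 kN.
Bearing (12 mm plate, F_u = 450 MPa): end bolts L_c = 32 − 24/2 = 20, R_n = min(1.2×20×12×450, 2.4×22×12×450) = 129.6 kN/bolt; interior L_c = 71 − 24 = 47, R_n = 285.12 kN/bolt. φR_n = 0.75 × (2×129.6 + 4×285.12) = 1049.8 kN.
Tension rupture (net): A_n = (238 − 2×26)×12 = 2232 mm² (U = 1.0, A_e = A_n). φR_n = 0.75 × 450 × 2232 = 753.3 kN.
Governing: min(990.4, 1049.8, 753.3) = 753.3 kN → net-section rupture.

753.3 kN (net-section rupture governs)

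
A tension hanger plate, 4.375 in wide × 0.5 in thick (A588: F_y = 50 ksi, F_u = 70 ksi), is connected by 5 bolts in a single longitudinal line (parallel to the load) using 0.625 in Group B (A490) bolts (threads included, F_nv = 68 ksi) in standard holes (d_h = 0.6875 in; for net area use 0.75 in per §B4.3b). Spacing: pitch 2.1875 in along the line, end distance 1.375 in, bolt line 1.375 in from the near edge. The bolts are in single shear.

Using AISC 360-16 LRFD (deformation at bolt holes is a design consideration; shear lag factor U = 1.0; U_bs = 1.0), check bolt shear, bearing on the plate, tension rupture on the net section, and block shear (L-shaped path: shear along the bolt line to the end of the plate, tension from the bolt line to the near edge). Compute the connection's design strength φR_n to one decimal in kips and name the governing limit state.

Bolt shear: A_b = π(0.625)²/4 = 0.3068 in². φR_n = 0.75 × 68 × 0.3068 × 5 × 1 = 78.2 kips.
Bearing (0.5 in plate, F_u = 70 ksi): end bolts L_c = 1.375 − 0.6875/2 = 1.03125, R_n = min(1.2×1.03125×0.5×70, 2.4×0.625×0.5×70) = 43.313 kips/bolt; interior L_c = 2.1875 − 0.6875 = 1.5, R_n = 52.5 kips/bolt. φR_n = 0.75 × (1×43.313 + 4×52.5) = 190.0 kips.
Tension rupture (net): A_n = (4.375 − 1×0.75)×0.5 = 1.8125 in² (U = 1.0, A_e = A_n). φR_n = 0.75 × 70 × 1.8125 = 95.2 kips.
Block shear: shear path 1×[1.375+4×2.1875] = 1×10.125 in, A_gv = 5.0625, A_nv = 1×(10.125 − 4.5×0.75)×0.5 = 3.375 in²; tension to near edge: (1.375 − 0.5×0.75)×0.5 = 0.5 in². R_n = min(0.6×70×3.375, 0.6×50×5.0625) + 1.0×70×0.5 = min(141.75, 151.88) + 35 = 176.75 kips. φR_n = 0.75 × 176.75 = 132.6 kips.
Governing: min(78.2, 190.0, 95.2, 132.6) = 78.2 kips → bolt shear.

78.2 kips (bolt shear governs)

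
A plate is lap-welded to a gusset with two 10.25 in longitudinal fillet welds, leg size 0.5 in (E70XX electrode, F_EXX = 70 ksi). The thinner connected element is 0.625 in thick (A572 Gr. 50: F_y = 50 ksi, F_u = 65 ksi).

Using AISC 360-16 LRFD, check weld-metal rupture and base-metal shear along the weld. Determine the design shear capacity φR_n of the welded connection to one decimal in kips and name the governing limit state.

Weld metal: throat = 0.707×0.5 = 0.3535 in, L = 2×10.25 = 20.5 in. φR_n = 0.75 × 0.6 × 70 × 0.3535 × 20.5 = 228.3 kips.
Base metal shear (0.625 in plate): yield φR_n = 1.0×0.6×50×0.625×20.5 = 384.4 kips; rupture φR_n = 0.75×0.6×65×0.625×20.5 = 374.8 kips; take 374.8 kips (rupture).
Governing: min(228.3, 374.8) = 228.3 kips → weld metal.

228.3 kips (weld metal governs)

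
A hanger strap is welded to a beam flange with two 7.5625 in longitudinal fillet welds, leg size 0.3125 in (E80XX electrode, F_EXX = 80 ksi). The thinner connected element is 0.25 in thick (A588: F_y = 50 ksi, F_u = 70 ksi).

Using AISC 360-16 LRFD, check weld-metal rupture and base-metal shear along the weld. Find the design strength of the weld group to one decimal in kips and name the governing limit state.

Weld metal: throat = 0.707×0.3125 = 0.22094 in, L = 2×7.5625 = 15.125 in. φR_n = 0.75 × 0.6 × 80 × 0.22094 × 15.125 = 120.3 kips.
Base metal shear (0.25 in plate): yield φR_n = 1.0×0.6×50×0.25×15.125 = 113.4 kips; rupture φR_n = 0.75×0.6×70×0.25×15.125 = 119.1 kips; take 113.4 kips (yield).
Governing: min(120.3, 113.4) = 113.4 kips → base-metal shear.

113.4 kips (base-metal shear governs)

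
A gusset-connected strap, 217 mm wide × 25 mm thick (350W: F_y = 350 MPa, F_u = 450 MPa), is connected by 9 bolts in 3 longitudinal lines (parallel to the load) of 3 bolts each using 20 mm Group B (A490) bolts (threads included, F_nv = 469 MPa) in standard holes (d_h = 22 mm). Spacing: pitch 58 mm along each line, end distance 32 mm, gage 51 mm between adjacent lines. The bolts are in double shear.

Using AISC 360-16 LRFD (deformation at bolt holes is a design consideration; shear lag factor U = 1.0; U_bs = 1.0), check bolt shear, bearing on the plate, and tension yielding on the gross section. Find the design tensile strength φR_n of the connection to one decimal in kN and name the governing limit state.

1708.9 kN (gross-section yield governs)

Bolt shear: A_b = π(20)²/4 = 314.16 mm². φR_n = 0.75 × 469 × 314.16 × 9 × 2 = 1989.1 kN.
Bearing (25 mm plate, F_u = 450 MPa): end bolts L_c = 32 − 22/2 = 21, R_n = min(1.2×21×25×450, 2.4×20×25×450) = 283.5 kN/bolt; interior L_c = 58 − 22 = 36, R_n = 486 kN/bolt. φR_n = 0.75 × (3×283.5 + 6×486) = 2824.9 kN.
Tension yield (gross): A_g = 217×25 = 5425 mm². φR_n = 0.90 × 350 × 5425 = 1708.9 kN.
Governing: min(1989.1, 2824.9, 1708.9) = 1708.9 kN → gross-section yield.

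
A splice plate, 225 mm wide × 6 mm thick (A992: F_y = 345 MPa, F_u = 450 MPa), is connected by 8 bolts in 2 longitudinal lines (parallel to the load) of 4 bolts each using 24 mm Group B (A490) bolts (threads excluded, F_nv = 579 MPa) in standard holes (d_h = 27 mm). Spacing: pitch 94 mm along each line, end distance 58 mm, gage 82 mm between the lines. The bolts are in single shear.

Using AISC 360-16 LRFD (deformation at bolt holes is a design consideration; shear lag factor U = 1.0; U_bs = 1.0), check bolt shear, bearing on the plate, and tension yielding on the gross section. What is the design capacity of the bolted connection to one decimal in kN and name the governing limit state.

Bolt shear: A_b = π(24)²/4 = 452.39 mm². φR_n = 0.75 × 579 × 452.39 × 8 × 1 = 1571.6 kN.
Bearing (6 mm plate, F_u = 450 MPa): end bolts L_c = 58 − 27/2 = 44.5, R_n = min(1.2×44.5×6×450, 2.4×24×6×450) = 144.18 kN/bolt; interior L_c = 94 − 27 = 67, R_n = 155.52 kN/bolt. φR_n = 0.75 × (2×144.18 + 6×155.52) = 916.1 kN.
Tension yield (gross): A_g = 225×6 = 1350 mm². φR_n = 0.90 × 345 × 1350 = 419.2 kN.
Governing: min(1571.6, 916.1, 419.2) = 419.2 kN → gross-section yield.

419.2 kN (gross-section yield governs)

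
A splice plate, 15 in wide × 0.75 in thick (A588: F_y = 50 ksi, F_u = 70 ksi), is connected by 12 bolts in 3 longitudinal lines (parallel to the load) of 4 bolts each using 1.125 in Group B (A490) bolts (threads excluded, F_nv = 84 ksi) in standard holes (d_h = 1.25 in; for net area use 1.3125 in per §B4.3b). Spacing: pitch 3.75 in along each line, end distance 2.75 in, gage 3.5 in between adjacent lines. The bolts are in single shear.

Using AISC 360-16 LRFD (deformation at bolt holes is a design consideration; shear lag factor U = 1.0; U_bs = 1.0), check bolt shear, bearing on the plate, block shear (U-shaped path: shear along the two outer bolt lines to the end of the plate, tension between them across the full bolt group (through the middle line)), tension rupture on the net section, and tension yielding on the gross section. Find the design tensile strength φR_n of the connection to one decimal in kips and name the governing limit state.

Bolt shear: A_b = π(1.125)²/4 = 0.99402 in². φR_n = 0.75 × 84 × 0.99402 × 12 × 1 = 751.5 kips.
Bearing (0.75 in plate, F_u = 70 ksi): end bolts L_c = 2.75 − 1.25/2 = 2.125, R_n = min(1.2×2.125×0.75×70, 2.4×1.125×0.75×70) = 133.88 kips/bolt; interior L_c = 3.75 − 1.25 = 2.5, R_n = 141.75 kips/bolt. φR_n = 0.75 × (3×133.88 + 9×141.75) = 1258.0 kips.
Block shear: shear path 2×[2.75+3×3.75] = 2×14 in, A_gv = 21, A_nv = 2×(14 − 3.5×1.3125)×0.75 = 14.109 in²; tension across gage: (7 − 2×1.3125)×0.75 = 3.2813 in². R_n = min(0.6×70×14.109, 0.6×50×21) + 1.0×70×3.2813 = min(592.58, 630) + 229.69 = 822.27 kips. φR_n = 0.75 × 822.27 = 616.7 kips.
Tension rupture (net): A_n = (15 − 3×1.3125)×0.75 = 8.2969 in² (U = 1.0, A_e = A_n). φR_n = 0.75 × 70 × 8.2969 = 435.6 kips.
Tension yield (gross): A_g = 15×0.75 = 11.25 in². φR_n = 0.90 × 50 × 11.25 = 506.3 kips.
Governing: min(751.5, 1258.0, 616.7, 435.6, 506.3) = 435.6 kips → net-section rupture.

435.6 kips (net-section rupture governs)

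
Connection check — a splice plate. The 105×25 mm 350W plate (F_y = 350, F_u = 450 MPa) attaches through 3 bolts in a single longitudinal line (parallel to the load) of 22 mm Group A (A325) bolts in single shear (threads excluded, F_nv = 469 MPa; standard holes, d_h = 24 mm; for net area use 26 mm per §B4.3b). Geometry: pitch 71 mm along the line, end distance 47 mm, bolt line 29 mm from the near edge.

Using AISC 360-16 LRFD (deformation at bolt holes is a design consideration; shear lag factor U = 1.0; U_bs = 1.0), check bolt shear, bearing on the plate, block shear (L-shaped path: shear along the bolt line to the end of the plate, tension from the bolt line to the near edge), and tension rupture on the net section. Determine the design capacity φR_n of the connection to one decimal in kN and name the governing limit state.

Bolt shear: A_b = π(22)²/4 = 380.13 mm². φR_n = 0.75 × 469 × 380.13 × 3 × 1 = 401.1 kN.
Bearing (25 mm plate, F_u = 450 MPa): end bolts L_c = 47 − 24/2 = 35, R_n = min(1.2×35×25×450, 2.4×22×25×450) = 472.5 kN/bolt; interior L_c = 71 − 24 = 47, R_n = 594 kN/bolt. φR_n = 0.75 × (1×472.5 + 2×594) = 1245.4 kN.
Block shear: shear path 1×[47+2×71] = 1×189 mm, A_gv = 4725, A_nv = 1×(189 − 2.5×26)×25 = 3100 mm²; tension to near edge: (29 − 0.5×26)×25 = 400 mm². R_n = min(0.6×450×3100, 0.6×350×4725) + 1.0×450×400 = min(837, 992.25) + 180 = 1017 kN. φR_n = 0.75 × 1017 = 762.8 kN.
Tension rupture (net): A_n = (105 − 1×26)×25 = 1975 mm² (U = 1.0, A_e = A_n). φR_n = 0.75 × 450 × 1975 = 666.6 kN.
Governing: min(401.1, 1245.4, 762.8, 666.6) = 401.1 kN → bolt shear.

401.1 kN (bolt shear governs)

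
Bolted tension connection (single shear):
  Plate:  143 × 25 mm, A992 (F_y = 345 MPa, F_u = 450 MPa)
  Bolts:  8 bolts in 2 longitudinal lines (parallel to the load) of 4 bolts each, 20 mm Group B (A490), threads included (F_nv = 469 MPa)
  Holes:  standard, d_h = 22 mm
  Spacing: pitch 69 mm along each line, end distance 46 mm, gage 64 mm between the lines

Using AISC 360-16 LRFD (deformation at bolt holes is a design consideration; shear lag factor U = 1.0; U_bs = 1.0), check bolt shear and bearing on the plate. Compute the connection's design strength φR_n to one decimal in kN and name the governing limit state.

Bolt shear: A_b = π(20)²/4 = 314.16 mm². φR_n = 0.75 × 469 × 314.16 × 8 × 1 = 884.0 kN.
Bearing (25 mm plate, F_u = 450 MPa): end bolts L_c = 46 − 22/2 = 35, R_n = min(1.2×35×25×450, 2.4×20×25×450) = 472.5 kN/bolt; interior L_c = 69 − 22 = 47, R_n = 540 kN/bolt. φR_n = 0.75 × (2×472.5 + 6×540) = 3138.8 kN.
Governing: min(884.0, 3138.8) = 884.0 kN → bolt shear.

884.0 kN (bolt shear governs)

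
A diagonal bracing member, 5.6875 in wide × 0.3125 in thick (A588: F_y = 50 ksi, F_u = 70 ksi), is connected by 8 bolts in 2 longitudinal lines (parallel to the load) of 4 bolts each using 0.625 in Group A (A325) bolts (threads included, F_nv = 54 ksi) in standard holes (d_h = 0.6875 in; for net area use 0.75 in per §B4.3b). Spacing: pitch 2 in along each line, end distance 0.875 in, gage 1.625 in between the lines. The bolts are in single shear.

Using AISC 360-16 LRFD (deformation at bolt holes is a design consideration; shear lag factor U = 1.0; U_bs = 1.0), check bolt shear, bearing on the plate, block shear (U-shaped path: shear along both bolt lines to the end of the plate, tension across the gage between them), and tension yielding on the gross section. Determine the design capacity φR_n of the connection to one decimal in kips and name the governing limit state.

80.0 kips (gross-section yield governs)

Bolt shear: A_b = π(0.625)²/4 = 0.3068 in². φR_n = 0.75 × 54 × 0.3068 × 8 × 1 = 99.4 kips.
Bearing (0.3125 in plate, F_u = 70 ksi): end bolts L_c = 0.875 − 0.6875/2 = 0.53125, R_n = min(1.2×0.53125×0.3125×70, 2.4×0.625×0.3125×70) = 13.945 kips/bolt; interior L_c = 2 − 0.6875 = 1.3125, R_n = 32.813 kips/bolt. φR_n = 0.75 × (2×13.945 + 6×32.813) = 168.6 kips.
Block shear: shear path 2×[0.875+3×2] = 2×6.875 in, A_gv = 4.2969, A_nv = 2×(6.875 − 3.5×0.75)×0.3125 = 2.6563 in²; tension across gage: (1.625 − 1×0.75)×0.3125 = 0.27344 in². R_n = min(0.6×70×2.6563, 0.6×50×4.2969) + 1.0×70×0.27344 = min(111.56, 128.91) + 19.141 = 130.7 kips. φR_n = 0.75 × 130.7 = 98.0 kips.
Tension yield (gross): A_g = 5.6875×0.3125 = 1.7773 in². φR_n = 0.90 × 50 × 1.7773 = 80.0 kips.
Governing: min(99.4, 168.6, 98.0, 80.0) = 80.0 kips → gross-section yield.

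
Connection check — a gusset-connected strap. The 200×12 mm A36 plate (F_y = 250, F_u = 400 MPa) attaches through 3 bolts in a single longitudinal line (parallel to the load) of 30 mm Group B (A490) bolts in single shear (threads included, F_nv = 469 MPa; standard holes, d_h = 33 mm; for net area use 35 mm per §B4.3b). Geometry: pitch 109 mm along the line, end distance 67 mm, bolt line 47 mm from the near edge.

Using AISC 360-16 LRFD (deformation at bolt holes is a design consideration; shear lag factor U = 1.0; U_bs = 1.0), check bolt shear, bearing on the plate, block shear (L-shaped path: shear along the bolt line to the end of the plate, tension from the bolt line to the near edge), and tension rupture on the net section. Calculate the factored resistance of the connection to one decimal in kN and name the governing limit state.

Bolt shear: A_b = π(30)²/4 = 706.86 mm². φR_n = 0.75 × 469 × 706.86 × 3 × 1 = 745.9 kN.
Bearing (12 mm plate, F_u = 400 MPa): end bolts L_c = 67 − 33/2 = 50.5, R_n = min(1.2×50.5×12×400, 2.4×30×12×400) = 290.88 kN/bolt; interior L_c = 109 − 33 = 76, R_n = 345.6 kN/bolt. φR_n = 0.75 × (1×290.88 + 2×345.6) = 736.6 kN.
Block shear: shear path 1×[67+2×109] = 1×285 mm, A_gv = 3420, A_nv = 1×(285 − 2.5×35)×12 = 2370 mm²; tension to near edge: (47 − 0.5×35)×12 = 354 mm². R_n = min(0.6×400×2370, 0.6×250×3420) + 1.0×400×354 = min(568.8, 513) + 141.6 = 654.6 kN. φR_n = 0.75 × 654.6 = 491.0 kN.
Tension rupture (net): A_n = (200 − 1×35)×12 = 1980 mm² (U = 1.0, A_e = A_n). φR_n = 0.75 × 400 × 1980 = 594.0 kN.
Governing: min(745.9, 736.6, 491.0, 594.0) = 491.0 kN → block shear.

491.0 kN (block shear governs)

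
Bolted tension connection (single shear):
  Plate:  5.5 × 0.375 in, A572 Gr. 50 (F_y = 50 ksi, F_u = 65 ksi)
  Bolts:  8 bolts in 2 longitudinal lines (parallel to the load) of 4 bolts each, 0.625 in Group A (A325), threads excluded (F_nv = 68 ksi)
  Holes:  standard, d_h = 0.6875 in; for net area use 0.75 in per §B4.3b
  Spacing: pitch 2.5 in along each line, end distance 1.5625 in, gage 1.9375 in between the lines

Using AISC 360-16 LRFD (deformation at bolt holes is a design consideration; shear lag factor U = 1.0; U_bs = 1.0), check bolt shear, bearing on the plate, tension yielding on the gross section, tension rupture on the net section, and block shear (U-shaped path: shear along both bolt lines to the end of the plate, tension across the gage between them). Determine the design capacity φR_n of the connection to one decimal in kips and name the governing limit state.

Bolt shear: A_b = π(0.625)²/4 = 0.3068 in². φR_n = 0.75 × 68 × 0.3068 × 8 × 1 = 125.2 kips.
Bearing (0.375 in plate, F_u = 65 ksi): end bolts L_c = 1.5625 − 0.6875/2 = 1.21875, R_n = min(1.2×1.21875×0.375×65, 2.4×0.625×0.375×65) = 35.648 kips/bolt; interior L_c = 2.5 − 0.6875 = 1.8125, R_n = 36.563 kips/bolt. φR_n = 0.75 × (2×35.648 + 6×36.563) = 218.0 kips.
Tension yield (gross): A_g = 5.5×0.375 = 2.0625 in². φR_n = 0.90 × 50 × 2.0625 = 92.8 kips.
Tension rupture (net): A_n = (5.5 − 2×0.75)×0.375 = 1.5 in² (U = 1.0, A_e = A_n). φR_n = 0.75 × 65 × 1.5 = 73.1 kips.
Block shear: shear path 2×[1.5625+3×2.5] = 2×9.0625 in, A_gv = 6.7969, A_nv = 2×(9.0625 − 3.5×0.75)×0.375 = 4.8281 in²; tension across gage: (1.9375 − 1×0.75)×0.375 = 0.44531 in². R_n = min(0.6×65×4.8281, 0.6×50×6.7969) + 1.0×65×0.44531 = min(188.3, 203.91) + 28.945 = 217.25 kips. φR_n = 0.75 × 217.25 = 162.9 kips.
Governing: min(125.2, 218.0, 92.8, 73.1, 162.9) = 73.1 kips → net-section rupture.

73.1 kips (net-section rupture governs)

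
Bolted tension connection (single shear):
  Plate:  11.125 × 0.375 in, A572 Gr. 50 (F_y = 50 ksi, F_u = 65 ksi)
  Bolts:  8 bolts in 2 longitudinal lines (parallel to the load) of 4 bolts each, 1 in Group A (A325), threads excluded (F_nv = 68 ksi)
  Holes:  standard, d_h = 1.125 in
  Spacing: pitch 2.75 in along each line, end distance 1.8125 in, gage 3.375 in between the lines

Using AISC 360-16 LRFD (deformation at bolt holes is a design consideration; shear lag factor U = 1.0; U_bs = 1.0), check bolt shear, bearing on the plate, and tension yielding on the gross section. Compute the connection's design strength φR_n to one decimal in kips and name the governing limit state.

Bolt shear: A_b = π(1)²/4 = 0.7854 in². φR_n = 0.75 × 68 × 0.7854 × 8 × 1 = 320.4 kips.
Bearing (0.375 in plate, F_u = 65 ksi): end bolts L_c = 1.8125 − 1.125/2 = 1.25, R_n = min(1.2×1.25×0.375×65, 2.4×1×0.375×65) = 36.563 kips/bolt; interior L_c = 2.75 − 1.125 = 1.625, R_n = 47.531 kips/bolt. φR_n = 0.75 × (2×36.563 + 6×47.531) = 268.7 kips.
Tension yield (gross): A_g = 11.125×0.375 = 4.1719 in². φR_n = 0.90 × 50 × 4.1719 = 187.7 kips.
Governing: min(320.4, 268.7, 187.7) = 187.7 kips → gross-section yield.

187.7 kips (gross-section yield governs)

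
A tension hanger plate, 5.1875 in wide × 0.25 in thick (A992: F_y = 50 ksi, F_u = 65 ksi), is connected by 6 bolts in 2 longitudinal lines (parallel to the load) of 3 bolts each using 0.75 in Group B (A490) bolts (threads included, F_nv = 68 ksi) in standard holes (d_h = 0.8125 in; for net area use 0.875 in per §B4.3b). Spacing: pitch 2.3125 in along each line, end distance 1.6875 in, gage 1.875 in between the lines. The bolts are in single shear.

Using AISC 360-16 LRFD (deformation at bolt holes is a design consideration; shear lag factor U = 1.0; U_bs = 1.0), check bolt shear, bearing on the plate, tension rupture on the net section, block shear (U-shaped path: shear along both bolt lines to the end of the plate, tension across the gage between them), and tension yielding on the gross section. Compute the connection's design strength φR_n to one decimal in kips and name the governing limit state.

Bolt shear: A_b = π(0.75)²/4 = 0.44179 in². φR_n = 0.75 × 68 × 0.44179 × 6 × 1 = 135.2 kips.
Bearing (0.25 in plate, F_u = 65 ksi): end bolts L_c = 1.6875 − 0.8125/2 = 1.28125, R_n = min(1.2×1.28125×0.25×65, 2.4×0.75×0.25×65) = 24.984 kips/bolt; interior L_c = 2.3125 − 0.8125 = 1.5, R_n = 29.25 kips/bolt. φR_n = 0.75 × (2×24.984 + 4×29.25) = 125.2 kips.
Tension rupture (net): A_n = (5.1875 − 2×0.875)×0.25 = 0.85938 in² (U = 1.0, A_e = A_n). φR_n = 0.75 × 65 × 0.85938 = 41.9 kips.
Block shear: shear path 2×[1.6875+2×2.3125] = 2×6.3125 in, A_gv = 3.1563, A_nv = 2×(6.3125 − 2.5×0.875)×0.25 = 2.0625 in²; tension across gage: (1.875 − 1×0.875)×0.25 = 0.25 in². R_n = min(0.6×65×2.0625, 0.6×50×3.1563) + 1.0×65×0.25 = min(80.438, 94.689) + 16.25 = 96.688 kips. φR_n = 0.75 × 96.688 = 72.5 kips.
Tension yield (gross): A_g = 5.1875×0.25 = 1.2969 in². φR_n = 0.90 × 50 × 1.2969 = 58.4 kips.
Governing: min(135.2, 125.2, 41.9, 72.5, 58.4) = 41.9 kips → net-section rupture.

41.9 kips (net-section rupture governs)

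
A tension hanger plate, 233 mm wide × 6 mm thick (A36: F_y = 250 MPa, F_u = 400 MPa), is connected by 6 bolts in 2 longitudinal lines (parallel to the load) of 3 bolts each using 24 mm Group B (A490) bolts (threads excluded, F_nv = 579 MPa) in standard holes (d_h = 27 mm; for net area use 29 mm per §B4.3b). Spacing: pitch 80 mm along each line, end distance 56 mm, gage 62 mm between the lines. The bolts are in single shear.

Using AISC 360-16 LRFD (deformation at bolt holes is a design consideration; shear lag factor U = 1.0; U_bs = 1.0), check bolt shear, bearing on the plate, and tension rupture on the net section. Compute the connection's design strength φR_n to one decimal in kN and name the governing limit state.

315.0 kN (net-section rupture governs)

Bolt shear: A_b = π(24)²/4 = 452.39 mm². φR_n = 0.75 × 579 × 452.39 × 6 × 1 = 1178.7 kN.
Bearing (6 mm plate, F_u = 400 MPa): end bolts L_c = 56 − 27/2 = 42.5, R_n = min(1.2×42.5×6×400, 2.4×24×6×400) = 122.4 kN/bolt; interior L_c = 80 − 27 = 53, R_n = 138.24 kN/bolt. φR_n = 0.75 × (2×122.4 + 4×138.24) = 598.3 kN.
Tension rupture (net): A_n = (233 − 2×29)×6 = 1050 mm² (U = 1.0, A_e = A_n). φR_n = 0.75 × 400 × 1050 = 315.0 kN.
Governing: min(1178.7, 598.3, 315.0) = 315.0 kN → net-section rupture.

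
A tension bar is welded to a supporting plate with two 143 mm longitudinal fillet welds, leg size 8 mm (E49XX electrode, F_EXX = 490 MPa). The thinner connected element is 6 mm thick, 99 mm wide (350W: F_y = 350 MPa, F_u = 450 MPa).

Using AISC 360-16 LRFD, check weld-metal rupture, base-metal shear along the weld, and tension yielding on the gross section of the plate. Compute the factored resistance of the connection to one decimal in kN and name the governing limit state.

187.1 kN (gross-section yield governs)

Weld metal: throat = 0.707×8 = 5.656 mm, L = 2×143 = 286 mm. φR_n = 0.75 × 0.6 × 490 × 5.656 × 286 = 356.7 kN.
Base metal shear (6 mm plate): yield φR_n = 1.0×0.6×350×6×286 = 360.4 kN; rupture φR_n = 0.75×0.6×450×6×286 = 347.5 kN; take 347.5 kN (rupture).
Tension yield (gross): A_g = 99×6 = 594 mm². φR_n = 0.90 × 350 × 594 = 187.1 kN.
Governing: min(356.7, 347.5, 187.1) = 187.1 kN → gross-section yield.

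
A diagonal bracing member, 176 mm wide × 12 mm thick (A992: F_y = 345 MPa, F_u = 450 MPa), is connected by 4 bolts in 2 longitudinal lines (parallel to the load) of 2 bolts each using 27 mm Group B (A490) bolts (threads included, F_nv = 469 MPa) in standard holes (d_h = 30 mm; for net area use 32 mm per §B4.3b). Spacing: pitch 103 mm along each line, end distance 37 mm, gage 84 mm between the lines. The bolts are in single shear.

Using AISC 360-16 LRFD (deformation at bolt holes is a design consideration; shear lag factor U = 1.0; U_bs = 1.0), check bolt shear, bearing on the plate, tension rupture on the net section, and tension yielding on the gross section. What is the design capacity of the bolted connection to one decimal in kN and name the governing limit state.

Bolt shear: A_b = π(27)²/4 = 572.56 mm². φR_n = 0.75 × 469 × 572.56 × 4 × 1 = 805.6 kN.
Bearing (12 mm plate, F_u = 450 MPa): end bolts L_c = 37 − 30/2 = 22, R_n = min(1.2×22×12×450, 2.4×27×12×450) = 142.56 kN/bolt; interior L_c = 103 − 30 = 73, R_n = 349.92 kN/bolt. φR_n = 0.75 × (2×142.56 + 2×349.92) = 738.7 kN.
Tension rupture (net): A_n = (176 − 2×32)×12 = 1344 mm² (U = 1.0, A_e = A_n). φR_n = 0.75 × 450 × 1344 = 453.6 kN.
Tension yield (gross): A_g = 176×12 = 2112 mm². φR_n = 0.90 × 345 × 2112 = 655.8 kN.
Governing: min(805.6, 738.7, 453.6, 655.8) = 453.6 kN → net-section rupture.

453.6 kN (net-section rupture governs)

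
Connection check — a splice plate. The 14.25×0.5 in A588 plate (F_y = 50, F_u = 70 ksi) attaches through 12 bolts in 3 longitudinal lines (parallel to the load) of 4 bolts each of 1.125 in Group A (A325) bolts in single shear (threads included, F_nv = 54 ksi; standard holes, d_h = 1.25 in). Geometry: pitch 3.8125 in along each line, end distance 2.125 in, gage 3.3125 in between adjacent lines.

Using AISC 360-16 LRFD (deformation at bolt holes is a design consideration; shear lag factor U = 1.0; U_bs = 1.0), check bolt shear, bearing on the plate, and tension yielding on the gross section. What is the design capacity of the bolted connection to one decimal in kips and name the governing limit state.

Bolt shear: A_b = π(1.125)²/4 = 0.99402 in². φR_n = 0.75 × 54 × 0.99402 × 12 × 1 = 483.1 kips.
Bearing (0.5 in plate, F_u = 70 ksi): end bolts L_c = 2.125 − 1.25/2 = 1.5, R_n = min(1.2×1.5×0.5×70, 2.4×1.125×0.5×70) = 63 kips/bolt; interior L_c = 3.8125 − 1.25 = 2.5625, R_n = 94.5 kips/bolt. φR_n = 0.75 × (3×63 + 9×94.5) = 779.6 kips.
Tension yield (gross): A_g = 14.25×0.5 = 7.125 in². φR_n = 0.90 × 50 × 7.125 = 320.6 kips.
Governing: min(483.1, 779.6, 320.6) = 320.6 kips → gross-section yield.

320.6 kips (gross-section yield governs)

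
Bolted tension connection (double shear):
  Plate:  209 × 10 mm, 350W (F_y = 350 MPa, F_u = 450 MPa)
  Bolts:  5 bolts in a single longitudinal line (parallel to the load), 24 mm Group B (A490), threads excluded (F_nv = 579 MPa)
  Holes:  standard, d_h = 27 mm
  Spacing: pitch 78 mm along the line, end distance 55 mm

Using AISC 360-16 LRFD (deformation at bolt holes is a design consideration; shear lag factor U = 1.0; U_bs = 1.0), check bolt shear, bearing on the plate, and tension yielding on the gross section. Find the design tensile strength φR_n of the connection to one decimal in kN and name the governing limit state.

Bolt shear: A_b = π(24)²/4 = 452.39 mm². φR_n = 0.75 × 579 × 452.39 × 5 × 2 = 1964.5 kN.
Bearing (10 mm plate, F_u = 450 MPa): end bolts L_c = 55 − 27/2 = 41.5, R_n = min(1.2×41.5×10×450, 2.4×24×10×450) = 224.1 kN/bolt; interior L_c = 78 − 27 = 51, R_n = 259.2 kN/bolt. φR_n = 0.75 × (1×224.1 + 4×259.2) = 945.7 kN.
Tension yield (gross): A_g = 209×10 = 2090 mm². φR_n = 0.90 × 350 × 2090 = 658.4 kN.
Governing: min(1964.5, 945.7, 658.4) = 658.4 kN → gross-section yield.

658.4 kN (gross-section yield governs)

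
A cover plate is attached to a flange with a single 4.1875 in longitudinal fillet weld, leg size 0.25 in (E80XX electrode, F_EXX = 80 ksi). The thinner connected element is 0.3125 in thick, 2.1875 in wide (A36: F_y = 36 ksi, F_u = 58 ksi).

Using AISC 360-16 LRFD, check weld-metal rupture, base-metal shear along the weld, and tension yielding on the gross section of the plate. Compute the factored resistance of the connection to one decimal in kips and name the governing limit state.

22.1 kips (gross-section yield governs)

Weld metal: throat = 0.707×0.25 = 0.17675 in, L = 4.1875 in. φR_n = 0.75 × 0.6 × 80 × 0.17675 × 4.1875 = 26.6 kips.
Base metal shear (0.3125 in plate): yield φR_n = 1.0×0.6×36×0.3125×4.1875 = 28.3 kips; rupture φR_n = 0.75×0.6×58×0.3125×4.1875 = 34.2 kips; take 28.3 kips (yield).
Tension yield (gross): A_g = 2.1875×0.3125 = 0.68359 in². φR_n = 0.90 × 36 × 0.68359 = 22.1 kips.
Governing: min(26.6, 28.3, 22.1) = 22.1 kips → gross-section yield.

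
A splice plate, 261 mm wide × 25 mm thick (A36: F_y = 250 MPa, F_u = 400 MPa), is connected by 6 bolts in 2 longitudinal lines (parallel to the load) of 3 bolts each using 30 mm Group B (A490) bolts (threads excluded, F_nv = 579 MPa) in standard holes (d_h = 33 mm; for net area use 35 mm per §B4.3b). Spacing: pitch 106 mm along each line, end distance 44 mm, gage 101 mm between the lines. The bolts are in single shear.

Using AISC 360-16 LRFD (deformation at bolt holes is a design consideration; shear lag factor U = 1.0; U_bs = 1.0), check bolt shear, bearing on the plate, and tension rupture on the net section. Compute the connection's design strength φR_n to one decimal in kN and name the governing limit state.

Bolt shear: A_b = π(30)²/4 = 706.86 mm². φR_n = 0.75 × 579 × 706.86 × 6 × 1 = 1841.7 kN.
Bearing (25 mm plate, F_u = 400 MPa): end bolts L_c = 44 − 33/2 = 27.5, R_n = min(1.2×27.5×25×400, 2.4×30×25×400) = 330 kN/bolt; interior L_c = 106 − 33 = 73, R_n = 720 kN/bolt. φR_n = 0.75 × (2×330 + 4×720) = 2655.0 kN.
Tension rupture (net): A_n = (261 − 2×35)×25 = 4775 mm² (U = 1.0, A_e = A_n). φR_n = 0.75 × 400 × 4775 = 1432.5 kN.
Governing: min(1841.7, 2655.0, 1432.5) = 1432.5 kN → net-section rupture.

1432.5 kN (net-section rupture governs)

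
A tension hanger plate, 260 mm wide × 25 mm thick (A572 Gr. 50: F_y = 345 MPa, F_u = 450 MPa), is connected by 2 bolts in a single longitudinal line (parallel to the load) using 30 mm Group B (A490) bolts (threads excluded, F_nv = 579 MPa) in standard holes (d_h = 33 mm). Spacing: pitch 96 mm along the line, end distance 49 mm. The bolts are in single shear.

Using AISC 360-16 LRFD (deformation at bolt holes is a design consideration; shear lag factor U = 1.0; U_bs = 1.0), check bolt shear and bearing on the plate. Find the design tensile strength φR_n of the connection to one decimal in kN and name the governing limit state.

Bolt shear: A_b = π(30)²/4 = 706.86 mm². φR_n = 0.75 × 579 × 706.86 × 2 × 1 = 613.9 kN.
Bearing (25 mm plate, F_u = 450 MPa): end bolts L_c = 49 − 33/2 = 32.5, R_n = min(1.2×32.5×25×450, 2.4×30×25×450) = 438.75 kN/bolt; interior L_c = 96 − 33 = 63, R_n = 810 kN/bolt. φR_n = 0.75 × (1×438.75 + 1×810) = 936.6 kN.
Governing: min(613.9, 936.6) = 613.9 kN → bolt shear.

613.9 kN (bolt shear governs)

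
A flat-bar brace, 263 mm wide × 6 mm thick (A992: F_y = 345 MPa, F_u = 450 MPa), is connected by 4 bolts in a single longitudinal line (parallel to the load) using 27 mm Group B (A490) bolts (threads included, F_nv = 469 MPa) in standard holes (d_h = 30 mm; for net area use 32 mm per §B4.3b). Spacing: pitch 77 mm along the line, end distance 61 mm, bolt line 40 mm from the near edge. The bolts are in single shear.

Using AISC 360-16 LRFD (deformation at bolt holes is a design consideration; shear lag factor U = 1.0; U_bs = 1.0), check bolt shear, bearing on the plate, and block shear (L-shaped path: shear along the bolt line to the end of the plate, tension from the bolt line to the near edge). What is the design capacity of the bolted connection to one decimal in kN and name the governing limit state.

Bolt shear: A_b = π(27)²/4 = 572.56 mm². φR_n = 0.75 × 469 × 572.56 × 4 × 1 = 805.6 kN.
Bearing (6 mm plate, F_u = 450 MPa): end bolts L_c = 61 − 30/2 = 46, R_n = min(1.2×46×6×450, 2.4×27×6×450) = 149.04 kN/bolt; interior L_c = 77 − 30 = 47, R_n = 152.28 kN/bolt. φR_n = 0.75 × (1×149.04 + 3×152.28) = 454.4 kN.
Block shear: shear path 1×[61+3×77] = 1×292 mm, A_gv = 1752, A_nv = 1×(292 − 3.5×32)×6 = 1080 mm²; tension to near edge: (40 − 0.5×32)×6 = 144 mm². R_n = min(0.6×450×1080, 0.6×345×1752) + 1.0×450×144 = min(291.6, 362.66) + 64.8 = 356.4 kN. φR_n = 0.75 × 356.4 = 267.3 kN.
Governing: min(805.6, 454.4, 267.3) = 267.3 kN → block shear.

267.3 kN (block shear governs)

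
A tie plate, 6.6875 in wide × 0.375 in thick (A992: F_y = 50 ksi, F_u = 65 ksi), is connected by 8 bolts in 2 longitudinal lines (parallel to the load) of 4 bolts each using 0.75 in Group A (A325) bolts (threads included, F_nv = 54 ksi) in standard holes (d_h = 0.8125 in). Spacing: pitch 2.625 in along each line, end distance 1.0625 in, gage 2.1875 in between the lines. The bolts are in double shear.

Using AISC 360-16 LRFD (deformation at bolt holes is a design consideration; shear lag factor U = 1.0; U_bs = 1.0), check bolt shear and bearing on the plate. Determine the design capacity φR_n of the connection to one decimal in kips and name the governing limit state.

226.2 kips (bearing governs)

Bolt shear: A_b = π(0.75)²/4 = 0.44179 in². φR_n = 0.75 × 54 × 0.44179 × 8 × 2 = 286.3 kips.
Bearing (0.375 in plate, F_u = 65 ksi): end bolts L_c = 1.0625 − 0.8125/2 = 0.65625, R_n = min(1.2×0.65625×0.375×65, 2.4×0.75×0.375×65) = 19.195 kips/bolt; interior L_c = 2.625 − 0.8125 = 1.8125, R_n = 43.875 kips/bolt. φR_n = 0.75 × (2×19.195 + 6×43.875) = 226.2 kips.
Governing: min(286.3, 226.2) = 226.2 kips → bearing.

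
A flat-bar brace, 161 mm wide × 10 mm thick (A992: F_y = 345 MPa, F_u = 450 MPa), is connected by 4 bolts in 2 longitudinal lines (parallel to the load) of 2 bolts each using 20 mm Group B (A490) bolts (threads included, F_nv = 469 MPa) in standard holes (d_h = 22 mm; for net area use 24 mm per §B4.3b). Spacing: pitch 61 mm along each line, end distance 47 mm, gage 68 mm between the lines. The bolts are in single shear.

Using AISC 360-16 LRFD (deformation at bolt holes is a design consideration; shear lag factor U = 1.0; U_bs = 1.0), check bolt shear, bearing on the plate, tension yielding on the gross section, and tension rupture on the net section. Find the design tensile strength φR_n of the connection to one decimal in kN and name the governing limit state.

381.4 kN (net-section rupture governs)

Bolt shear: A_b = π(20)²/4 = 314.16 mm². φR_n = 0.75 × 469 × 314.16 × 4 × 1 = 442.0 kN.
Bearing (10 mm plate, F_u = 450 MPa): end bolts L_c = 47 − 22/2 = 36, R_n = min(1.2×36×10×450, 2.4×20×10×450) = 194.4 kN/bolt; interior L_c = 61 − 22 = 39, R_n = 210.6 kN/bolt. φR_n = 0.75 × (2×194.4 + 2×210.6) = 607.5 kN.
Tension yield (gross): A_g = 161×10 = 1610 mm². φR_n = 0.90 × 345 × 1610 = 499.9 kN.
Tension rupture (net): A_n = (161 − 2×24)×10 = 1130 mm² (U = 1.0, A_e = A_n). φR_n = 0.75 × 450 × 1130 = 381.4 kN.
Governing: min(442.0, 607.5, 499.9, 381.4) = 381.4 kN → net-section rupture.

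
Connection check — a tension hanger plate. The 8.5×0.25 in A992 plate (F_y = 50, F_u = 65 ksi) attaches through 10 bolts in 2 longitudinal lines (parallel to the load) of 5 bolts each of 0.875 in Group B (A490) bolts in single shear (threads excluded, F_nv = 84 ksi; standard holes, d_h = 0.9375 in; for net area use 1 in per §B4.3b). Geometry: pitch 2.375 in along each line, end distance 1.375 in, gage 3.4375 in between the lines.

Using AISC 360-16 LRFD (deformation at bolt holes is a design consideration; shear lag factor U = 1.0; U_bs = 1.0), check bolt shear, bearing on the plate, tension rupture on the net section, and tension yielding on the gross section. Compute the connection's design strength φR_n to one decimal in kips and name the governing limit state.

Bolt shear: A_b = π(0.875)²/4 = 0.60132 in². φR_n = 0.75 × 84 × 0.60132 × 10 × 1 = 378.8 kips.
Bearing (0.25 in plate, F_u = 65 ksi): end bolts L_c = 1.375 − 0.9375/2 = 0.90625, R_n = min(1.2×0.90625×0.25×65, 2.4×0.875×0.25×65) = 17.672 kips/bolt; interior L_c = 2.375 − 0.9375 = 1.4375, R_n = 28.031 kips/bolt. φR_n = 0.75 × (2×17.672 + 8×28.031) = 194.7 kips.
Tension rupture (net): A_n = (8.5 − 2×1)×0.25 = 1.625 in² (U = 1.0, A_e = A_n). φR_n = 0.75 × 65 × 1.625 = 79.2 kips.
Tension yield (gross): A_g = 8.5×0.25 = 2.125 in². φR_n = 0.90 × 50 × 2.125 = 95.6 kips.
Governing: min(378.8, 194.7, 79.2, 95.6) = 79.2 kips → net-section rupture.

79.2 kips (net-section rupture governs)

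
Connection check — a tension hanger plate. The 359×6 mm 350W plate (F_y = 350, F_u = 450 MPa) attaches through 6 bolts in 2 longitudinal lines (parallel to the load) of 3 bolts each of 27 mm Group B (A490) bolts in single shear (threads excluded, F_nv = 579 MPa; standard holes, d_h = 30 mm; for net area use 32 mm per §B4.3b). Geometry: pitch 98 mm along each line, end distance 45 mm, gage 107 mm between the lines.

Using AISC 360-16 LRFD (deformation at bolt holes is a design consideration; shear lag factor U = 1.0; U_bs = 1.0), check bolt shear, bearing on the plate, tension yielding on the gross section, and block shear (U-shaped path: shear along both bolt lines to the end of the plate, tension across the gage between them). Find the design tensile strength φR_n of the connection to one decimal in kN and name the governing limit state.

Bolt shear: A_b = π(27)²/4 = 572.56 mm². φR_n = 0.75 × 579 × 572.56 × 6 × 1 = 1491.8 kN.
Bearing (6 mm plate, F_u = 450 MPa): end bolts L_c = 45 − 30/2 = 30, R_n = min(1.2×30×6×450, 2.4×27×6×450) = 97.2 kN/bolt; interior L_c = 98 − 30 = 68, R_n = 174.96 kN/bolt. φR_n = 0.75 × (2×97.2 + 4×174.96) = 670.7 kN.
Tension yield (gross): A_g = 359×6 = 2154 mm². φR_n = 0.90 × 350 × 2154 = 678.5 kN.
Block shear: shear path 2×[45+2×98] = 2×241 mm, A_gv = 2892, A_nv = 2×(241 − 2.5×32)×6 = 1932 mm²; tension across gage: (107 − 1×32)×6 = 450 mm². R_n = min(0.6×450×1932, 0.6×350×2892) + 1.0×450×450 = min(521.64, 607.32) + 202.5 = 724.14 kN. φR_n = 0.75 × 724.14 = 543.1 kN.
Governing: min(1491.8, 670.7, 678.5, 543.1) = 543.1 kN → block shear.

543.1 kN (block shear governs)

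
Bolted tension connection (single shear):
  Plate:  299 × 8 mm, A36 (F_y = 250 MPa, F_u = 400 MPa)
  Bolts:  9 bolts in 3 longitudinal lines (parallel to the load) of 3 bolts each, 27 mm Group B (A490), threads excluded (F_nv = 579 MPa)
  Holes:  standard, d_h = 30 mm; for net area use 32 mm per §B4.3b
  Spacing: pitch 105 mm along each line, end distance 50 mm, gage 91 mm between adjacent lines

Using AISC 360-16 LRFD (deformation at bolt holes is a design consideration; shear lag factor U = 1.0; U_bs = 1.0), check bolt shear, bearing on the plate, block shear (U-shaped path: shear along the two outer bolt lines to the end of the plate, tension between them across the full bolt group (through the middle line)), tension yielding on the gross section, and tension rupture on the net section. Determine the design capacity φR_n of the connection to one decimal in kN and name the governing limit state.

Bolt shear: A_b = π(27)²/4 = 572.56 mm². φR_n = 0.75 × 579 × 572.56 × 9 × 1 = 2237.7 kN.
Bearing (8 mm plate, F_u = 400 MPa): end bolts L_c = 50 − 30/2 = 35, R_n = min(1.2×35×8×400, 2.4×27×8×400) = 134.4 kN/bolt; interior L_c = 105 − 30 = 75, R_n = 207.36 kN/bolt. φR_n = 0.75 × (3×134.4 + 6×207.36) = 1235.5 kN.
Block shear: shear path 2×[50+2×105] = 2×260 mm, A_gv = 4160, A_nv = 2×(260 − 2.5×32)×8 = 2880 mm²; tension across gage: (182 − 2×32)×8 = 944 mm². R_n = min(0.6×400×2880, 0.6×250×4160) + 1.0×400×944 = min(691.2, 624) + 377.6 = 1001.6 kN. φR_n = 0.75 × 1001.6 = 751.2 kN.
Tension yield (gross): A_g = 299×8 = 2392 mm². φR_n = 0.90 × 250 × 2392 = 538.2 kN.
Tension rupture (net): A_n = (299 − 3×32)×8 = 1624 mm² (U = 1.0, A_e = A_n). φR_n = 0.75 × 400 × 1624 = 487.2 kN.
Governing: min(2237.7, 1235.5, 751.2, 538.2, 487.2) = 487.2 kN → net-section rupture.

487.2 kN (net-section rupture governs)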